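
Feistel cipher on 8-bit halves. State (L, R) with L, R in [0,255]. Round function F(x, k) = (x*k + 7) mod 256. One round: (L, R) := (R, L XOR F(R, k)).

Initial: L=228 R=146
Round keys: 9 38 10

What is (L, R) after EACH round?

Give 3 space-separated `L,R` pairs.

Round 1 (k=9): L=146 R=205
Round 2 (k=38): L=205 R=231
Round 3 (k=10): L=231 R=192

Answer: 146,205 205,231 231,192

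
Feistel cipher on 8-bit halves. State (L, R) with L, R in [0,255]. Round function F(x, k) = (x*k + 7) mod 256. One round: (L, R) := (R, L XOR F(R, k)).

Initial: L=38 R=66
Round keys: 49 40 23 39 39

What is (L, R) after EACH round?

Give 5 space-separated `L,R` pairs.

Answer: 66,143 143,29 29,45 45,255 255,205

Derivation:
Round 1 (k=49): L=66 R=143
Round 2 (k=40): L=143 R=29
Round 3 (k=23): L=29 R=45
Round 4 (k=39): L=45 R=255
Round 5 (k=39): L=255 R=205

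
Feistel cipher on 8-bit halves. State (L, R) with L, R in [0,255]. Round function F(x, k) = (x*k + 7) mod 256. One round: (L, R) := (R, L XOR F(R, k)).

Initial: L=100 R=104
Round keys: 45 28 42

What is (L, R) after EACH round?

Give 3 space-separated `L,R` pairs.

Round 1 (k=45): L=104 R=43
Round 2 (k=28): L=43 R=211
Round 3 (k=42): L=211 R=142

Answer: 104,43 43,211 211,142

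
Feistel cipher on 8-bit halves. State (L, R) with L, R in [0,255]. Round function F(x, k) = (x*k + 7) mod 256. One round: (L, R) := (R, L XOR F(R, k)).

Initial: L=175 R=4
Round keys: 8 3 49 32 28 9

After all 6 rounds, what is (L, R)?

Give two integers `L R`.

Round 1 (k=8): L=4 R=136
Round 2 (k=3): L=136 R=155
Round 3 (k=49): L=155 R=58
Round 4 (k=32): L=58 R=220
Round 5 (k=28): L=220 R=45
Round 6 (k=9): L=45 R=64

Answer: 45 64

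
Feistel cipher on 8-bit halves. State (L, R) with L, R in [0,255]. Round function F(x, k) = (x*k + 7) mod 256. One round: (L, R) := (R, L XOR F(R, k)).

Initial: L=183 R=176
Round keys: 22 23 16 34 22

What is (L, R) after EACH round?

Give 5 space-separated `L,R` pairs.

Answer: 176,144 144,71 71,231 231,242 242,52

Derivation:
Round 1 (k=22): L=176 R=144
Round 2 (k=23): L=144 R=71
Round 3 (k=16): L=71 R=231
Round 4 (k=34): L=231 R=242
Round 5 (k=22): L=242 R=52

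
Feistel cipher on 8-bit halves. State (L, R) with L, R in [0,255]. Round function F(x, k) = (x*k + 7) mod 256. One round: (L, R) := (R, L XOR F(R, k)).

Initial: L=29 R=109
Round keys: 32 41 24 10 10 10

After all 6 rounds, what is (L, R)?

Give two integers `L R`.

Round 1 (k=32): L=109 R=186
Round 2 (k=41): L=186 R=188
Round 3 (k=24): L=188 R=29
Round 4 (k=10): L=29 R=149
Round 5 (k=10): L=149 R=196
Round 6 (k=10): L=196 R=58

Answer: 196 58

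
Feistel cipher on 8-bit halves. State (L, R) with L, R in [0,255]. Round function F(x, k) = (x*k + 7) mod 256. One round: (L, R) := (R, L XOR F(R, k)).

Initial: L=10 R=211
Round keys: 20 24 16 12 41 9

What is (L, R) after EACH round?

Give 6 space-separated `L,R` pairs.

Round 1 (k=20): L=211 R=137
Round 2 (k=24): L=137 R=12
Round 3 (k=16): L=12 R=78
Round 4 (k=12): L=78 R=163
Round 5 (k=41): L=163 R=108
Round 6 (k=9): L=108 R=112

Answer: 211,137 137,12 12,78 78,163 163,108 108,112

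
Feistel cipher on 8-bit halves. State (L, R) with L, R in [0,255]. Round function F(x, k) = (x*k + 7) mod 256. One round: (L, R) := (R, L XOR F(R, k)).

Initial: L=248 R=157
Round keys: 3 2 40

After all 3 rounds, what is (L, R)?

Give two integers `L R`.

Round 1 (k=3): L=157 R=38
Round 2 (k=2): L=38 R=206
Round 3 (k=40): L=206 R=17

Answer: 206 17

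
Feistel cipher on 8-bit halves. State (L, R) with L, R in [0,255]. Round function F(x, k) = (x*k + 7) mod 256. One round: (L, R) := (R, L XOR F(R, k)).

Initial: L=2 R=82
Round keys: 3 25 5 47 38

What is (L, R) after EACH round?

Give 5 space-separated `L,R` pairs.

Answer: 82,255 255,188 188,76 76,71 71,221

Derivation:
Round 1 (k=3): L=82 R=255
Round 2 (k=25): L=255 R=188
Round 3 (k=5): L=188 R=76
Round 4 (k=47): L=76 R=71
Round 5 (k=38): L=71 R=221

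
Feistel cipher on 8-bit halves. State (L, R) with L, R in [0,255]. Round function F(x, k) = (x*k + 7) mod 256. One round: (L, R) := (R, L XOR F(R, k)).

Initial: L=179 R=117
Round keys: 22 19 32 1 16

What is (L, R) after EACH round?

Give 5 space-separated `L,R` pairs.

Answer: 117,166 166,44 44,33 33,4 4,102

Derivation:
Round 1 (k=22): L=117 R=166
Round 2 (k=19): L=166 R=44
Round 3 (k=32): L=44 R=33
Round 4 (k=1): L=33 R=4
Round 5 (k=16): L=4 R=102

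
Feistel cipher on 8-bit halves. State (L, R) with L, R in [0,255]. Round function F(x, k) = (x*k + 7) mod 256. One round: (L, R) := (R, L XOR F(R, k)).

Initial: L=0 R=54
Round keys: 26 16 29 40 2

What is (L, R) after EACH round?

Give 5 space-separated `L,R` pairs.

Answer: 54,131 131,1 1,167 167,30 30,228

Derivation:
Round 1 (k=26): L=54 R=131
Round 2 (k=16): L=131 R=1
Round 3 (k=29): L=1 R=167
Round 4 (k=40): L=167 R=30
Round 5 (k=2): L=30 R=228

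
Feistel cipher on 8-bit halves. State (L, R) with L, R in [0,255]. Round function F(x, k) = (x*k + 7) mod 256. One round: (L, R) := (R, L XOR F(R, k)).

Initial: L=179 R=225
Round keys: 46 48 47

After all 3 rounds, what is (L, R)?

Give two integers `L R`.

Answer: 198 167

Derivation:
Round 1 (k=46): L=225 R=198
Round 2 (k=48): L=198 R=198
Round 3 (k=47): L=198 R=167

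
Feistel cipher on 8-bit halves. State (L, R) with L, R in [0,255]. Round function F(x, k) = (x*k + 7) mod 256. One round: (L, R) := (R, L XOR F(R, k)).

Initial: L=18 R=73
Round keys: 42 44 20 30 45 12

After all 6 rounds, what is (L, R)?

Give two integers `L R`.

Round 1 (k=42): L=73 R=19
Round 2 (k=44): L=19 R=2
Round 3 (k=20): L=2 R=60
Round 4 (k=30): L=60 R=13
Round 5 (k=45): L=13 R=108
Round 6 (k=12): L=108 R=26

Answer: 108 26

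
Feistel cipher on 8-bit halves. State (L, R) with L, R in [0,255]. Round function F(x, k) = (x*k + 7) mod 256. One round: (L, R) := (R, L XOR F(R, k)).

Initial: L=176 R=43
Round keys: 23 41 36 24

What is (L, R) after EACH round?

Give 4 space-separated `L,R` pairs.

Round 1 (k=23): L=43 R=84
Round 2 (k=41): L=84 R=80
Round 3 (k=36): L=80 R=19
Round 4 (k=24): L=19 R=159

Answer: 43,84 84,80 80,19 19,159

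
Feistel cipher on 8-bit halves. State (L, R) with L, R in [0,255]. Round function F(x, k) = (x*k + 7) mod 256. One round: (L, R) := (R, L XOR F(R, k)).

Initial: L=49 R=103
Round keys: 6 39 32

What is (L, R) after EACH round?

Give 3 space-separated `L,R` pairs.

Round 1 (k=6): L=103 R=64
Round 2 (k=39): L=64 R=160
Round 3 (k=32): L=160 R=71

Answer: 103,64 64,160 160,71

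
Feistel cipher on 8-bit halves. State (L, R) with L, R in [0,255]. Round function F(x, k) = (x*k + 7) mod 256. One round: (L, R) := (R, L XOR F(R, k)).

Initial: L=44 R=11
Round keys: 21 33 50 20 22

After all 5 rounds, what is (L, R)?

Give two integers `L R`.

Answer: 57 68

Derivation:
Round 1 (k=21): L=11 R=194
Round 2 (k=33): L=194 R=2
Round 3 (k=50): L=2 R=169
Round 4 (k=20): L=169 R=57
Round 5 (k=22): L=57 R=68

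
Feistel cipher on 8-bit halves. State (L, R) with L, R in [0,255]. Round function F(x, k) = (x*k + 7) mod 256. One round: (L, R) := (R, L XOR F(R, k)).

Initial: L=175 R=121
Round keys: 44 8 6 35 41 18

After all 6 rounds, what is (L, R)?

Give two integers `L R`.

Answer: 62 193

Derivation:
Round 1 (k=44): L=121 R=124
Round 2 (k=8): L=124 R=158
Round 3 (k=6): L=158 R=199
Round 4 (k=35): L=199 R=162
Round 5 (k=41): L=162 R=62
Round 6 (k=18): L=62 R=193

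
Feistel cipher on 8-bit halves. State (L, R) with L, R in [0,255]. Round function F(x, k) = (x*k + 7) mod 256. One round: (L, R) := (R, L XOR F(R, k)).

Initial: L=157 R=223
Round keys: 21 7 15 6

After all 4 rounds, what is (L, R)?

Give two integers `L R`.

Round 1 (k=21): L=223 R=207
Round 2 (k=7): L=207 R=111
Round 3 (k=15): L=111 R=71
Round 4 (k=6): L=71 R=222

Answer: 71 222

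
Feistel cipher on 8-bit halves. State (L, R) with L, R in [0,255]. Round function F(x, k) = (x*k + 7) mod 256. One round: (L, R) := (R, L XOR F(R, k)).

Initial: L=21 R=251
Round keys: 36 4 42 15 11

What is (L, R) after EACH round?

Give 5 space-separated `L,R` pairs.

Round 1 (k=36): L=251 R=70
Round 2 (k=4): L=70 R=228
Round 3 (k=42): L=228 R=41
Round 4 (k=15): L=41 R=138
Round 5 (k=11): L=138 R=220

Answer: 251,70 70,228 228,41 41,138 138,220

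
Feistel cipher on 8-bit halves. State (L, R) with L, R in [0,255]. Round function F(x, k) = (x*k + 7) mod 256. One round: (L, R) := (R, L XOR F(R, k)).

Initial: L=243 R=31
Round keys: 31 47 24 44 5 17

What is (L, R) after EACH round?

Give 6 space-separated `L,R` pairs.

Answer: 31,59 59,195 195,116 116,52 52,127 127,66

Derivation:
Round 1 (k=31): L=31 R=59
Round 2 (k=47): L=59 R=195
Round 3 (k=24): L=195 R=116
Round 4 (k=44): L=116 R=52
Round 5 (k=5): L=52 R=127
Round 6 (k=17): L=127 R=66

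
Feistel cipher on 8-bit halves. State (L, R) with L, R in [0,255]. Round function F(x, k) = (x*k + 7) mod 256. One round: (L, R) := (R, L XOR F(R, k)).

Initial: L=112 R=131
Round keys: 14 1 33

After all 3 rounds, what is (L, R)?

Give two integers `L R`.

Round 1 (k=14): L=131 R=65
Round 2 (k=1): L=65 R=203
Round 3 (k=33): L=203 R=115

Answer: 203 115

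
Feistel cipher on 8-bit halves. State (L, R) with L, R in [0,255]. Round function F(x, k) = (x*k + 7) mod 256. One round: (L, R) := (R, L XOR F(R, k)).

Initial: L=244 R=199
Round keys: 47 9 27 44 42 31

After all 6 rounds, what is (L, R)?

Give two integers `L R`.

Round 1 (k=47): L=199 R=100
Round 2 (k=9): L=100 R=76
Round 3 (k=27): L=76 R=111
Round 4 (k=44): L=111 R=87
Round 5 (k=42): L=87 R=34
Round 6 (k=31): L=34 R=114

Answer: 34 114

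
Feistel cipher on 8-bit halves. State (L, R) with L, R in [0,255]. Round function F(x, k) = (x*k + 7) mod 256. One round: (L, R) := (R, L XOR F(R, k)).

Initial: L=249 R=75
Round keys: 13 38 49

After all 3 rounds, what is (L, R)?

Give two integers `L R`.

Answer: 74 30

Derivation:
Round 1 (k=13): L=75 R=47
Round 2 (k=38): L=47 R=74
Round 3 (k=49): L=74 R=30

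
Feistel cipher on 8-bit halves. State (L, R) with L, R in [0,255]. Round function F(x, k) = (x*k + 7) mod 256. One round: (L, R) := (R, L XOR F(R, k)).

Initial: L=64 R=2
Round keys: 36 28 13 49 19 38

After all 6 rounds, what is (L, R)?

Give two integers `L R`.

Round 1 (k=36): L=2 R=15
Round 2 (k=28): L=15 R=169
Round 3 (k=13): L=169 R=147
Round 4 (k=49): L=147 R=131
Round 5 (k=19): L=131 R=83
Round 6 (k=38): L=83 R=218

Answer: 83 218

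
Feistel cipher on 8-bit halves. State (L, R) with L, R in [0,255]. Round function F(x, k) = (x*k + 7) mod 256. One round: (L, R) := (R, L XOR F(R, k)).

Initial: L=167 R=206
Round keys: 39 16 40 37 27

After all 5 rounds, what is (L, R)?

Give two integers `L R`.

Round 1 (k=39): L=206 R=206
Round 2 (k=16): L=206 R=41
Round 3 (k=40): L=41 R=161
Round 4 (k=37): L=161 R=101
Round 5 (k=27): L=101 R=15

Answer: 101 15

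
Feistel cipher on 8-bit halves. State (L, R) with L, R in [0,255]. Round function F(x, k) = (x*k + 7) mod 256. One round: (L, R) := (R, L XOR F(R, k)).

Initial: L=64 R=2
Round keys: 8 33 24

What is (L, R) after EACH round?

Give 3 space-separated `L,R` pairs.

Round 1 (k=8): L=2 R=87
Round 2 (k=33): L=87 R=60
Round 3 (k=24): L=60 R=240

Answer: 2,87 87,60 60,240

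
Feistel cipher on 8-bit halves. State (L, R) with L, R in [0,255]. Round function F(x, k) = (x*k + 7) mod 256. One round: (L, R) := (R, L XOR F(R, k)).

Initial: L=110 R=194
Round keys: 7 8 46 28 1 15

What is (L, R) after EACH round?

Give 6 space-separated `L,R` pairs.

Answer: 194,59 59,29 29,6 6,178 178,191 191,138

Derivation:
Round 1 (k=7): L=194 R=59
Round 2 (k=8): L=59 R=29
Round 3 (k=46): L=29 R=6
Round 4 (k=28): L=6 R=178
Round 5 (k=1): L=178 R=191
Round 6 (k=15): L=191 R=138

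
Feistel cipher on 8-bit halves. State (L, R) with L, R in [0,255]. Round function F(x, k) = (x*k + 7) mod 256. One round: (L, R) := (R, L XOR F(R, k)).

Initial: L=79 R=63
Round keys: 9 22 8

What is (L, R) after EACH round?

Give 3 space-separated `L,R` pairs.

Answer: 63,113 113,130 130,102

Derivation:
Round 1 (k=9): L=63 R=113
Round 2 (k=22): L=113 R=130
Round 3 (k=8): L=130 R=102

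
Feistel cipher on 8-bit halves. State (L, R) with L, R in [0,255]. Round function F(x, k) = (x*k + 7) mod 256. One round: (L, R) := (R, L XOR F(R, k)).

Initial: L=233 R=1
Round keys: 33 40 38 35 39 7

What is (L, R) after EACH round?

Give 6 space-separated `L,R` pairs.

Answer: 1,193 193,46 46,26 26,187 187,158 158,226

Derivation:
Round 1 (k=33): L=1 R=193
Round 2 (k=40): L=193 R=46
Round 3 (k=38): L=46 R=26
Round 4 (k=35): L=26 R=187
Round 5 (k=39): L=187 R=158
Round 6 (k=7): L=158 R=226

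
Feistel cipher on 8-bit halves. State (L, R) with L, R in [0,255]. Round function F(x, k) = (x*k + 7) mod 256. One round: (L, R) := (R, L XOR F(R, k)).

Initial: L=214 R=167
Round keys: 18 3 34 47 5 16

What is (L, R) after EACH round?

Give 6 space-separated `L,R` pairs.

Answer: 167,19 19,231 231,166 166,102 102,163 163,81

Derivation:
Round 1 (k=18): L=167 R=19
Round 2 (k=3): L=19 R=231
Round 3 (k=34): L=231 R=166
Round 4 (k=47): L=166 R=102
Round 5 (k=5): L=102 R=163
Round 6 (k=16): L=163 R=81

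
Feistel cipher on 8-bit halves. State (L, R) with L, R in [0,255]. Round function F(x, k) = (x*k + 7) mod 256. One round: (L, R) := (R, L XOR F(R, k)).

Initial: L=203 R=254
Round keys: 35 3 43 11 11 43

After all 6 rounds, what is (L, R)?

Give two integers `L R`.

Answer: 235 62

Derivation:
Round 1 (k=35): L=254 R=10
Round 2 (k=3): L=10 R=219
Round 3 (k=43): L=219 R=218
Round 4 (k=11): L=218 R=190
Round 5 (k=11): L=190 R=235
Round 6 (k=43): L=235 R=62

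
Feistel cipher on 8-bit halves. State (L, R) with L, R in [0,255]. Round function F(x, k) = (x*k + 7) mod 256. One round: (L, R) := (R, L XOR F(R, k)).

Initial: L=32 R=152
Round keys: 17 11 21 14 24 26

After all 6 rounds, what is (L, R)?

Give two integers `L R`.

Answer: 75 62

Derivation:
Round 1 (k=17): L=152 R=63
Round 2 (k=11): L=63 R=36
Round 3 (k=21): L=36 R=196
Round 4 (k=14): L=196 R=155
Round 5 (k=24): L=155 R=75
Round 6 (k=26): L=75 R=62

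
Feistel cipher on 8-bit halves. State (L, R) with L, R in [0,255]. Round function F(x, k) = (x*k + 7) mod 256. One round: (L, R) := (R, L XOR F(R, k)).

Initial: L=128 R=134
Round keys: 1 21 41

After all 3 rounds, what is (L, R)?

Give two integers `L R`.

Round 1 (k=1): L=134 R=13
Round 2 (k=21): L=13 R=158
Round 3 (k=41): L=158 R=88

Answer: 158 88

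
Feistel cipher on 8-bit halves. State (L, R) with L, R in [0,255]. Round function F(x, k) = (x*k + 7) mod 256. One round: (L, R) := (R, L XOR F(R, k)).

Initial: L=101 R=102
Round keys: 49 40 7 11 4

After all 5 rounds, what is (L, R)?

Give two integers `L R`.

Round 1 (k=49): L=102 R=232
Round 2 (k=40): L=232 R=33
Round 3 (k=7): L=33 R=6
Round 4 (k=11): L=6 R=104
Round 5 (k=4): L=104 R=161

Answer: 104 161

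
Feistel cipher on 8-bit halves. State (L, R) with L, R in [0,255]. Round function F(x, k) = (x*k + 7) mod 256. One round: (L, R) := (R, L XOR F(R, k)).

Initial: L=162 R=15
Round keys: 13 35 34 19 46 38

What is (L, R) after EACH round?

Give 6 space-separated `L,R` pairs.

Round 1 (k=13): L=15 R=104
Round 2 (k=35): L=104 R=48
Round 3 (k=34): L=48 R=15
Round 4 (k=19): L=15 R=20
Round 5 (k=46): L=20 R=144
Round 6 (k=38): L=144 R=115

Answer: 15,104 104,48 48,15 15,20 20,144 144,115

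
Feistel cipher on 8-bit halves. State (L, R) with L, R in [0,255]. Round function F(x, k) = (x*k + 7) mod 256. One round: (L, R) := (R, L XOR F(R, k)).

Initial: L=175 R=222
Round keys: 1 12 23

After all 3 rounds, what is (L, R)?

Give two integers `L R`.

Answer: 161 52

Derivation:
Round 1 (k=1): L=222 R=74
Round 2 (k=12): L=74 R=161
Round 3 (k=23): L=161 R=52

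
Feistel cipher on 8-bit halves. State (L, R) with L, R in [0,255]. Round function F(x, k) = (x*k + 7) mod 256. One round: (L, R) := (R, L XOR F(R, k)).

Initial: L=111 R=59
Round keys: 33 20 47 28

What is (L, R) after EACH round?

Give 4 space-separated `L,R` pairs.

Round 1 (k=33): L=59 R=205
Round 2 (k=20): L=205 R=48
Round 3 (k=47): L=48 R=26
Round 4 (k=28): L=26 R=239

Answer: 59,205 205,48 48,26 26,239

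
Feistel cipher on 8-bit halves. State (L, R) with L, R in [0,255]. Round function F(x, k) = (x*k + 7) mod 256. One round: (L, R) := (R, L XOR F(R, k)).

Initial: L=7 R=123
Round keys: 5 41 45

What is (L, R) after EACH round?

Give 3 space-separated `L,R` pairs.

Round 1 (k=5): L=123 R=105
Round 2 (k=41): L=105 R=163
Round 3 (k=45): L=163 R=199

Answer: 123,105 105,163 163,199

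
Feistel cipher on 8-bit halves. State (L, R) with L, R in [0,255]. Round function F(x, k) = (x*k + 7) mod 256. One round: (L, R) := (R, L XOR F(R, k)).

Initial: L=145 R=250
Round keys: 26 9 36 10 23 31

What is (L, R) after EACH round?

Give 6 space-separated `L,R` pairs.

Round 1 (k=26): L=250 R=250
Round 2 (k=9): L=250 R=43
Round 3 (k=36): L=43 R=233
Round 4 (k=10): L=233 R=10
Round 5 (k=23): L=10 R=4
Round 6 (k=31): L=4 R=137

Answer: 250,250 250,43 43,233 233,10 10,4 4,137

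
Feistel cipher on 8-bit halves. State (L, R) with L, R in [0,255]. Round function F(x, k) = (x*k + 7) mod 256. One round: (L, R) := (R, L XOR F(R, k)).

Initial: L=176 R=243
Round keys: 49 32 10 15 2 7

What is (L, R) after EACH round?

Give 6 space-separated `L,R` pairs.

Answer: 243,58 58,180 180,53 53,150 150,6 6,167

Derivation:
Round 1 (k=49): L=243 R=58
Round 2 (k=32): L=58 R=180
Round 3 (k=10): L=180 R=53
Round 4 (k=15): L=53 R=150
Round 5 (k=2): L=150 R=6
Round 6 (k=7): L=6 R=167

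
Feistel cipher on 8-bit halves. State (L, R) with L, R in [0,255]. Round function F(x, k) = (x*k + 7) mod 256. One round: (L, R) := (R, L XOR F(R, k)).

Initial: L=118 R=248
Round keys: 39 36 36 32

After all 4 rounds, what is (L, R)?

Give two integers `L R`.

Answer: 138 180

Derivation:
Round 1 (k=39): L=248 R=185
Round 2 (k=36): L=185 R=243
Round 3 (k=36): L=243 R=138
Round 4 (k=32): L=138 R=180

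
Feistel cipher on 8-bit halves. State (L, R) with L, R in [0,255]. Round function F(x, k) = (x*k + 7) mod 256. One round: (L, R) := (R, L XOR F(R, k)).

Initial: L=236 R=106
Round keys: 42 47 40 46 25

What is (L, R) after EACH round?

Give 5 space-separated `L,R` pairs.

Answer: 106,135 135,186 186,144 144,93 93,140

Derivation:
Round 1 (k=42): L=106 R=135
Round 2 (k=47): L=135 R=186
Round 3 (k=40): L=186 R=144
Round 4 (k=46): L=144 R=93
Round 5 (k=25): L=93 R=140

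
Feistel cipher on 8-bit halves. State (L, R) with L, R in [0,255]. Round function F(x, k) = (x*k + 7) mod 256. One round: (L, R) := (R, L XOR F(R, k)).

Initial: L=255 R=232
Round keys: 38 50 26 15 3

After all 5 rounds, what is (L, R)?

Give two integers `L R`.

Round 1 (k=38): L=232 R=136
Round 2 (k=50): L=136 R=127
Round 3 (k=26): L=127 R=101
Round 4 (k=15): L=101 R=141
Round 5 (k=3): L=141 R=203

Answer: 141 203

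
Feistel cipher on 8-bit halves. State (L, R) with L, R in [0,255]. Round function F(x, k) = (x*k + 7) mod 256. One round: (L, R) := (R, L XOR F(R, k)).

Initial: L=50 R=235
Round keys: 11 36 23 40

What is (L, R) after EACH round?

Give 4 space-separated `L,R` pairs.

Answer: 235,18 18,100 100,17 17,203

Derivation:
Round 1 (k=11): L=235 R=18
Round 2 (k=36): L=18 R=100
Round 3 (k=23): L=100 R=17
Round 4 (k=40): L=17 R=203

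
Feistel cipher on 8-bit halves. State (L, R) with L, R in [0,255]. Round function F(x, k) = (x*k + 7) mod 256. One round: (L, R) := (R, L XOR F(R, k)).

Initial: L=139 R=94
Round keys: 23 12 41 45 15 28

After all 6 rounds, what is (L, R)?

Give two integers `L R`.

Answer: 37 51

Derivation:
Round 1 (k=23): L=94 R=242
Round 2 (k=12): L=242 R=1
Round 3 (k=41): L=1 R=194
Round 4 (k=45): L=194 R=32
Round 5 (k=15): L=32 R=37
Round 6 (k=28): L=37 R=51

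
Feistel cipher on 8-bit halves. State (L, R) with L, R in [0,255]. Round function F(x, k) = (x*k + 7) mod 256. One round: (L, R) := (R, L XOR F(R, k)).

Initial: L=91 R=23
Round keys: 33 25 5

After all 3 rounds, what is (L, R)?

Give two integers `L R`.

Round 1 (k=33): L=23 R=165
Round 2 (k=25): L=165 R=51
Round 3 (k=5): L=51 R=163

Answer: 51 163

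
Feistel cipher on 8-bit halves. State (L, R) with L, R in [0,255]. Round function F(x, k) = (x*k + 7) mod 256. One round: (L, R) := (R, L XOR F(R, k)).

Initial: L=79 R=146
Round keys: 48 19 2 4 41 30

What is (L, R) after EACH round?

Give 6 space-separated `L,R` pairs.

Round 1 (k=48): L=146 R=40
Round 2 (k=19): L=40 R=109
Round 3 (k=2): L=109 R=201
Round 4 (k=4): L=201 R=70
Round 5 (k=41): L=70 R=244
Round 6 (k=30): L=244 R=217

Answer: 146,40 40,109 109,201 201,70 70,244 244,217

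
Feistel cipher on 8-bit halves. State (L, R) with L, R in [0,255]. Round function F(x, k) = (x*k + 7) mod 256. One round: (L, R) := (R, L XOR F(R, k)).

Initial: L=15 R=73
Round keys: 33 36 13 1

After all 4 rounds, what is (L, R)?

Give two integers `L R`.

Round 1 (k=33): L=73 R=127
Round 2 (k=36): L=127 R=170
Round 3 (k=13): L=170 R=214
Round 4 (k=1): L=214 R=119

Answer: 214 119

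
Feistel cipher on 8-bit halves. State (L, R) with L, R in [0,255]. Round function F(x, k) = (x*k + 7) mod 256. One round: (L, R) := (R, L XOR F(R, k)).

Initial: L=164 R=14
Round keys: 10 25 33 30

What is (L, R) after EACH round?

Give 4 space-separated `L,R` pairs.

Answer: 14,55 55,104 104,88 88,63

Derivation:
Round 1 (k=10): L=14 R=55
Round 2 (k=25): L=55 R=104
Round 3 (k=33): L=104 R=88
Round 4 (k=30): L=88 R=63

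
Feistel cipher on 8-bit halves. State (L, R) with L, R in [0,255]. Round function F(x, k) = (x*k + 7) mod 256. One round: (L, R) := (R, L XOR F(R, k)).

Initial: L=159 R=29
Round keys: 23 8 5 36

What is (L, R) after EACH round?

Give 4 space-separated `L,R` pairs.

Answer: 29,61 61,242 242,252 252,133

Derivation:
Round 1 (k=23): L=29 R=61
Round 2 (k=8): L=61 R=242
Round 3 (k=5): L=242 R=252
Round 4 (k=36): L=252 R=133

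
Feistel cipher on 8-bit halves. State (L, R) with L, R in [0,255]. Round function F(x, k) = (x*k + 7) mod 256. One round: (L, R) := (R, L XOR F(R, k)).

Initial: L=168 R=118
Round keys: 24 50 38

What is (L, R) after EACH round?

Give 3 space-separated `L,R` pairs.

Answer: 118,191 191,35 35,134

Derivation:
Round 1 (k=24): L=118 R=191
Round 2 (k=50): L=191 R=35
Round 3 (k=38): L=35 R=134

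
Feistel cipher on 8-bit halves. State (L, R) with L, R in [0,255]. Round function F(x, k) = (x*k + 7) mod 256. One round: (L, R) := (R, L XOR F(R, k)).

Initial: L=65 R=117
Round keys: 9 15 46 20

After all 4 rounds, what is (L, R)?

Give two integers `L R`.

Answer: 44 240

Derivation:
Round 1 (k=9): L=117 R=101
Round 2 (k=15): L=101 R=135
Round 3 (k=46): L=135 R=44
Round 4 (k=20): L=44 R=240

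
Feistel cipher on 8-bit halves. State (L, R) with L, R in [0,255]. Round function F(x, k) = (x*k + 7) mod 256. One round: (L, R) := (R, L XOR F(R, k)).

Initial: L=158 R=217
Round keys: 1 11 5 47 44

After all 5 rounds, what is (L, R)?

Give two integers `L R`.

Round 1 (k=1): L=217 R=126
Round 2 (k=11): L=126 R=168
Round 3 (k=5): L=168 R=49
Round 4 (k=47): L=49 R=174
Round 5 (k=44): L=174 R=222

Answer: 174 222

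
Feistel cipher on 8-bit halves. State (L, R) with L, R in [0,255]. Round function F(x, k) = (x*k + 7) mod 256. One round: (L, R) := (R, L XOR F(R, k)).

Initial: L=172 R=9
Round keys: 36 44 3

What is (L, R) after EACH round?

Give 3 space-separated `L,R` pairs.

Round 1 (k=36): L=9 R=231
Round 2 (k=44): L=231 R=178
Round 3 (k=3): L=178 R=250

Answer: 9,231 231,178 178,250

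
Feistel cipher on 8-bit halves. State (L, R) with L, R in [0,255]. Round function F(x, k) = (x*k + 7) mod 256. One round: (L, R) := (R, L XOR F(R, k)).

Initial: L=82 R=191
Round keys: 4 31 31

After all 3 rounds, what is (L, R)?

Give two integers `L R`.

Round 1 (k=4): L=191 R=81
Round 2 (k=31): L=81 R=105
Round 3 (k=31): L=105 R=239

Answer: 105 239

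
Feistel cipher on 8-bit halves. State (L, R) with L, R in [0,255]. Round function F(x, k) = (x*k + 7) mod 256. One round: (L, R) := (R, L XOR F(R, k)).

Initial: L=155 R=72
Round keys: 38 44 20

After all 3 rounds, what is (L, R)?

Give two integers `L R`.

Round 1 (k=38): L=72 R=44
Round 2 (k=44): L=44 R=223
Round 3 (k=20): L=223 R=95

Answer: 223 95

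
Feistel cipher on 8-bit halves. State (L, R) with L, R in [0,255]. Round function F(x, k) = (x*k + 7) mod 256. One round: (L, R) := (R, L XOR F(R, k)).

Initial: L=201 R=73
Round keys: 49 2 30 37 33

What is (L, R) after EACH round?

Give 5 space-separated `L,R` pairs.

Round 1 (k=49): L=73 R=201
Round 2 (k=2): L=201 R=208
Round 3 (k=30): L=208 R=174
Round 4 (k=37): L=174 R=253
Round 5 (k=33): L=253 R=10

Answer: 73,201 201,208 208,174 174,253 253,10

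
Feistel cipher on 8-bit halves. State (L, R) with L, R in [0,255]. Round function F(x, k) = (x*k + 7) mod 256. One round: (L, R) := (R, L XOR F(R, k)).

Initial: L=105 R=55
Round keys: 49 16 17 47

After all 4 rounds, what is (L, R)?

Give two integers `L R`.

Round 1 (k=49): L=55 R=231
Round 2 (k=16): L=231 R=64
Round 3 (k=17): L=64 R=160
Round 4 (k=47): L=160 R=39

Answer: 160 39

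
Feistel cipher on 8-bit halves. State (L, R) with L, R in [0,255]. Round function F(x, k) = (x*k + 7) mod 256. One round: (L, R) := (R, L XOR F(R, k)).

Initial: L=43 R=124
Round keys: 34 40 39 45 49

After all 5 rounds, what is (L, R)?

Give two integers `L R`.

Answer: 172 67

Derivation:
Round 1 (k=34): L=124 R=84
Round 2 (k=40): L=84 R=91
Round 3 (k=39): L=91 R=176
Round 4 (k=45): L=176 R=172
Round 5 (k=49): L=172 R=67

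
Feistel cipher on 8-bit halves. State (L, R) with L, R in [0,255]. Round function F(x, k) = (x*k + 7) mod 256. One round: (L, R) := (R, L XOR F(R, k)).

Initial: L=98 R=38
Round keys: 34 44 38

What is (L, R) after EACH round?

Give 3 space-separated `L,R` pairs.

Answer: 38,113 113,85 85,212

Derivation:
Round 1 (k=34): L=38 R=113
Round 2 (k=44): L=113 R=85
Round 3 (k=38): L=85 R=212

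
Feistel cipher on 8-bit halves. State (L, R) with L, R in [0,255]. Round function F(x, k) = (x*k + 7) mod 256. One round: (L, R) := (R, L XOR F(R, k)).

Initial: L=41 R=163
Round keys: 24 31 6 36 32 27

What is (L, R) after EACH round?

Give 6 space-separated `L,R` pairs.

Answer: 163,102 102,194 194,245 245,185 185,210 210,148

Derivation:
Round 1 (k=24): L=163 R=102
Round 2 (k=31): L=102 R=194
Round 3 (k=6): L=194 R=245
Round 4 (k=36): L=245 R=185
Round 5 (k=32): L=185 R=210
Round 6 (k=27): L=210 R=148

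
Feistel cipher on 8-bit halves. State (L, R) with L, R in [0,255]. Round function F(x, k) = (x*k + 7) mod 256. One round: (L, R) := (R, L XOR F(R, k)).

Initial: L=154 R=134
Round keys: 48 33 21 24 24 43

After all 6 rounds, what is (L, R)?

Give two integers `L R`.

Answer: 83 61

Derivation:
Round 1 (k=48): L=134 R=189
Round 2 (k=33): L=189 R=226
Round 3 (k=21): L=226 R=44
Round 4 (k=24): L=44 R=197
Round 5 (k=24): L=197 R=83
Round 6 (k=43): L=83 R=61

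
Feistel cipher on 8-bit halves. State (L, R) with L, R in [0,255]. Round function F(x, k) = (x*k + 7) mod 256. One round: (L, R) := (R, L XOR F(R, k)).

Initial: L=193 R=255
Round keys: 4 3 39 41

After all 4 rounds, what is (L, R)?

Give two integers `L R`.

Answer: 231 180

Derivation:
Round 1 (k=4): L=255 R=194
Round 2 (k=3): L=194 R=178
Round 3 (k=39): L=178 R=231
Round 4 (k=41): L=231 R=180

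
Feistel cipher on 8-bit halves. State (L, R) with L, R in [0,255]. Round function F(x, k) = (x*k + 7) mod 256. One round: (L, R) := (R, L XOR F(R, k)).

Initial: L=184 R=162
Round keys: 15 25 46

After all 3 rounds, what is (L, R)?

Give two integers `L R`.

Answer: 94 214

Derivation:
Round 1 (k=15): L=162 R=61
Round 2 (k=25): L=61 R=94
Round 3 (k=46): L=94 R=214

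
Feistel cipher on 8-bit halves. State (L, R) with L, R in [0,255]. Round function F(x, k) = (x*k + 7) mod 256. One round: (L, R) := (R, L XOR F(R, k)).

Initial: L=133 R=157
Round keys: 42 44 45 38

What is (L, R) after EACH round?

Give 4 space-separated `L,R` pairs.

Answer: 157,76 76,138 138,5 5,79

Derivation:
Round 1 (k=42): L=157 R=76
Round 2 (k=44): L=76 R=138
Round 3 (k=45): L=138 R=5
Round 4 (k=38): L=5 R=79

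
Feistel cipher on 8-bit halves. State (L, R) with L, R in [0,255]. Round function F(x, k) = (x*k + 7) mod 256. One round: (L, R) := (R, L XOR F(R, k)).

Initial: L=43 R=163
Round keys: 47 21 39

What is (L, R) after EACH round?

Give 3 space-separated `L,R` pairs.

Round 1 (k=47): L=163 R=223
Round 2 (k=21): L=223 R=241
Round 3 (k=39): L=241 R=97

Answer: 163,223 223,241 241,97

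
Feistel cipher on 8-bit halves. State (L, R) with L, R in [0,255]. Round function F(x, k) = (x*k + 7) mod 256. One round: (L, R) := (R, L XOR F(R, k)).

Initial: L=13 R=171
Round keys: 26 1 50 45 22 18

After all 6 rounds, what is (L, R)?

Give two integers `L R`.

Round 1 (k=26): L=171 R=104
Round 2 (k=1): L=104 R=196
Round 3 (k=50): L=196 R=39
Round 4 (k=45): L=39 R=38
Round 5 (k=22): L=38 R=108
Round 6 (k=18): L=108 R=185

Answer: 108 185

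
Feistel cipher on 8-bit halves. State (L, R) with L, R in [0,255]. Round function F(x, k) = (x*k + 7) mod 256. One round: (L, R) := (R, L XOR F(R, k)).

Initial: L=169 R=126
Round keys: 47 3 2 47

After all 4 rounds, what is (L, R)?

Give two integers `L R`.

Round 1 (k=47): L=126 R=128
Round 2 (k=3): L=128 R=249
Round 3 (k=2): L=249 R=121
Round 4 (k=47): L=121 R=199

Answer: 121 199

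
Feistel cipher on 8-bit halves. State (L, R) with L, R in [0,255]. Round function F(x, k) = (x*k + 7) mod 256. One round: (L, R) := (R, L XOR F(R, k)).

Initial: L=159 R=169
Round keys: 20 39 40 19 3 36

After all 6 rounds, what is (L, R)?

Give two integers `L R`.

Round 1 (k=20): L=169 R=164
Round 2 (k=39): L=164 R=170
Round 3 (k=40): L=170 R=51
Round 4 (k=19): L=51 R=122
Round 5 (k=3): L=122 R=70
Round 6 (k=36): L=70 R=165

Answer: 70 165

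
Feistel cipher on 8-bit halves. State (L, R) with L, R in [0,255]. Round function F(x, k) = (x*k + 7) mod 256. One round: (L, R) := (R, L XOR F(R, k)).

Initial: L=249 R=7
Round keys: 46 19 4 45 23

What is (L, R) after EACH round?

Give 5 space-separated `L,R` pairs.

Answer: 7,176 176,16 16,247 247,98 98,34

Derivation:
Round 1 (k=46): L=7 R=176
Round 2 (k=19): L=176 R=16
Round 3 (k=4): L=16 R=247
Round 4 (k=45): L=247 R=98
Round 5 (k=23): L=98 R=34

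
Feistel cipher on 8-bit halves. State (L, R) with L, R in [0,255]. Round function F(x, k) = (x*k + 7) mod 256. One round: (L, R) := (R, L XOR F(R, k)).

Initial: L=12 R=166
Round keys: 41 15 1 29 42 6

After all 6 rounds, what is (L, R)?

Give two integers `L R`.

Answer: 111 36

Derivation:
Round 1 (k=41): L=166 R=145
Round 2 (k=15): L=145 R=32
Round 3 (k=1): L=32 R=182
Round 4 (k=29): L=182 R=133
Round 5 (k=42): L=133 R=111
Round 6 (k=6): L=111 R=36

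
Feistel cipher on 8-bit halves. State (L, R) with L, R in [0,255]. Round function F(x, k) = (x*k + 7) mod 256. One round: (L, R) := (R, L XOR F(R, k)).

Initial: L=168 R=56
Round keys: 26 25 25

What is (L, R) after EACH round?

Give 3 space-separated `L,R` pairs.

Round 1 (k=26): L=56 R=31
Round 2 (k=25): L=31 R=54
Round 3 (k=25): L=54 R=82

Answer: 56,31 31,54 54,82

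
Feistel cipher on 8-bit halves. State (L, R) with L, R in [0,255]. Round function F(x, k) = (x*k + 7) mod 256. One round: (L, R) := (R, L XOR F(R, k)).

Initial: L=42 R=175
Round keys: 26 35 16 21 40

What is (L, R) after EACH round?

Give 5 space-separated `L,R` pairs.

Answer: 175,231 231,51 51,208 208,36 36,119

Derivation:
Round 1 (k=26): L=175 R=231
Round 2 (k=35): L=231 R=51
Round 3 (k=16): L=51 R=208
Round 4 (k=21): L=208 R=36
Round 5 (k=40): L=36 R=119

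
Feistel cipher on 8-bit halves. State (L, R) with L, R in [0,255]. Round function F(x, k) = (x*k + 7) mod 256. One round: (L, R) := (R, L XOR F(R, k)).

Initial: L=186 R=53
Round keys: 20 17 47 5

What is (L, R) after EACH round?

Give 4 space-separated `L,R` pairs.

Round 1 (k=20): L=53 R=145
Round 2 (k=17): L=145 R=157
Round 3 (k=47): L=157 R=75
Round 4 (k=5): L=75 R=227

Answer: 53,145 145,157 157,75 75,227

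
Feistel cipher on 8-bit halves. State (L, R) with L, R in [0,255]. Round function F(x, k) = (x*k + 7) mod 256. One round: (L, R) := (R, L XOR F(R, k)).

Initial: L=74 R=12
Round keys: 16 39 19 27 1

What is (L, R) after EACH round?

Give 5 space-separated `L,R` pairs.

Answer: 12,141 141,142 142,28 28,117 117,96

Derivation:
Round 1 (k=16): L=12 R=141
Round 2 (k=39): L=141 R=142
Round 3 (k=19): L=142 R=28
Round 4 (k=27): L=28 R=117
Round 5 (k=1): L=117 R=96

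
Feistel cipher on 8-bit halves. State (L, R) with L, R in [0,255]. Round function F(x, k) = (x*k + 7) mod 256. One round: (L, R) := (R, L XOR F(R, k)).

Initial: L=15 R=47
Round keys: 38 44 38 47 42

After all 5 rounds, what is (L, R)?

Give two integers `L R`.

Answer: 110 154

Derivation:
Round 1 (k=38): L=47 R=14
Round 2 (k=44): L=14 R=64
Round 3 (k=38): L=64 R=137
Round 4 (k=47): L=137 R=110
Round 5 (k=42): L=110 R=154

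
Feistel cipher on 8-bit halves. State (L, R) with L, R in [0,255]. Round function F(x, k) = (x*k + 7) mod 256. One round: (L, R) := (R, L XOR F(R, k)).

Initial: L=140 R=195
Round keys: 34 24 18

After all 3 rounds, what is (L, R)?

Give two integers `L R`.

Round 1 (k=34): L=195 R=97
Round 2 (k=24): L=97 R=220
Round 3 (k=18): L=220 R=30

Answer: 220 30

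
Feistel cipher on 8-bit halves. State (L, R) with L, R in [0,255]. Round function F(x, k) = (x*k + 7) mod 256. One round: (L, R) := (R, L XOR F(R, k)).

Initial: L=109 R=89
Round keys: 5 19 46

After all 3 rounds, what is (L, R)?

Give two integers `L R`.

Round 1 (k=5): L=89 R=169
Round 2 (k=19): L=169 R=203
Round 3 (k=46): L=203 R=40

Answer: 203 40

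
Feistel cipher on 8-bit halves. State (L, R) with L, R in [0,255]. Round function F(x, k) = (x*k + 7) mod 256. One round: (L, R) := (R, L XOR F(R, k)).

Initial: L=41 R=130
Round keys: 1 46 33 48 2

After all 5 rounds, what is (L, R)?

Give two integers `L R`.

Answer: 2 71

Derivation:
Round 1 (k=1): L=130 R=160
Round 2 (k=46): L=160 R=69
Round 3 (k=33): L=69 R=76
Round 4 (k=48): L=76 R=2
Round 5 (k=2): L=2 R=71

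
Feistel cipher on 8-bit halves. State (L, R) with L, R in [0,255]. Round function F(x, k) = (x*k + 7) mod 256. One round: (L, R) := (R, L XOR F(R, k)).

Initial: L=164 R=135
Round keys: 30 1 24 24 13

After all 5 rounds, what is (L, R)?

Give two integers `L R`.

Answer: 180 25

Derivation:
Round 1 (k=30): L=135 R=125
Round 2 (k=1): L=125 R=3
Round 3 (k=24): L=3 R=50
Round 4 (k=24): L=50 R=180
Round 5 (k=13): L=180 R=25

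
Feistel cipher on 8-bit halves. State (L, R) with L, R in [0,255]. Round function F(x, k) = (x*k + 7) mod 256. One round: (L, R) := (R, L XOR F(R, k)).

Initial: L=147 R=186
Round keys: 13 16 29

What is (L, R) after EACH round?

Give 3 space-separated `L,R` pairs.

Round 1 (k=13): L=186 R=234
Round 2 (k=16): L=234 R=29
Round 3 (k=29): L=29 R=186

Answer: 186,234 234,29 29,186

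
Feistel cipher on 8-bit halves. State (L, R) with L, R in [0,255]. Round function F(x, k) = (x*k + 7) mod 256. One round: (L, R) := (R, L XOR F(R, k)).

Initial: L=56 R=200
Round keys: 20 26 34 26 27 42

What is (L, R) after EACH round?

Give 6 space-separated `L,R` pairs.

Answer: 200,159 159,229 229,238 238,214 214,119 119,91

Derivation:
Round 1 (k=20): L=200 R=159
Round 2 (k=26): L=159 R=229
Round 3 (k=34): L=229 R=238
Round 4 (k=26): L=238 R=214
Round 5 (k=27): L=214 R=119
Round 6 (k=42): L=119 R=91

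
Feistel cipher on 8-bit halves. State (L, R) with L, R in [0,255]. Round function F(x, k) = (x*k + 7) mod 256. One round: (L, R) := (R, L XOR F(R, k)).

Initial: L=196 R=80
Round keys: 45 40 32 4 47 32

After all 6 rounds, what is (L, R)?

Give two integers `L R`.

Round 1 (k=45): L=80 R=211
Round 2 (k=40): L=211 R=175
Round 3 (k=32): L=175 R=52
Round 4 (k=4): L=52 R=120
Round 5 (k=47): L=120 R=59
Round 6 (k=32): L=59 R=31

Answer: 59 31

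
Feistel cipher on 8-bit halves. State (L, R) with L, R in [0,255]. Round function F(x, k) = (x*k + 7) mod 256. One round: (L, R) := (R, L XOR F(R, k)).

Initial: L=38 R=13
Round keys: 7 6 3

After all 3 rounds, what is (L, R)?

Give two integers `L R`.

Round 1 (k=7): L=13 R=68
Round 2 (k=6): L=68 R=146
Round 3 (k=3): L=146 R=249

Answer: 146 249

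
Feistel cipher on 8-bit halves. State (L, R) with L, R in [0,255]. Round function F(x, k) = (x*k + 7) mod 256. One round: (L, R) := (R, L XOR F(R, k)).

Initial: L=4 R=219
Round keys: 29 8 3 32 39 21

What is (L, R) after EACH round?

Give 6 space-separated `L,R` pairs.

Answer: 219,210 210,76 76,57 57,107 107,109 109,147

Derivation:
Round 1 (k=29): L=219 R=210
Round 2 (k=8): L=210 R=76
Round 3 (k=3): L=76 R=57
Round 4 (k=32): L=57 R=107
Round 5 (k=39): L=107 R=109
Round 6 (k=21): L=109 R=147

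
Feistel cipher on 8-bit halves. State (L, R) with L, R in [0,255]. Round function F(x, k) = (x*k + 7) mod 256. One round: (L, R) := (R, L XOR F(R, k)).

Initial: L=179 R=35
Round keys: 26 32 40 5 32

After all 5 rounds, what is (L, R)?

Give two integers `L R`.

Answer: 104 134

Derivation:
Round 1 (k=26): L=35 R=38
Round 2 (k=32): L=38 R=228
Round 3 (k=40): L=228 R=129
Round 4 (k=5): L=129 R=104
Round 5 (k=32): L=104 R=134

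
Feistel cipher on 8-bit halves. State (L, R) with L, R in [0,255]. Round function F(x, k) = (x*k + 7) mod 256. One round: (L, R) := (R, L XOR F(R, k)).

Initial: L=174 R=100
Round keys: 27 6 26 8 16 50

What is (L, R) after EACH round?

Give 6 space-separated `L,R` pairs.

Answer: 100,61 61,17 17,252 252,246 246,155 155,187

Derivation:
Round 1 (k=27): L=100 R=61
Round 2 (k=6): L=61 R=17
Round 3 (k=26): L=17 R=252
Round 4 (k=8): L=252 R=246
Round 5 (k=16): L=246 R=155
Round 6 (k=50): L=155 R=187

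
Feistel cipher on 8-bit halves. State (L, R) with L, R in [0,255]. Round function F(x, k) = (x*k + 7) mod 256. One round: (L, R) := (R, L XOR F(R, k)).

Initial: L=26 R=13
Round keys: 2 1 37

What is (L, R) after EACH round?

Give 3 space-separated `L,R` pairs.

Answer: 13,59 59,79 79,73

Derivation:
Round 1 (k=2): L=13 R=59
Round 2 (k=1): L=59 R=79
Round 3 (k=37): L=79 R=73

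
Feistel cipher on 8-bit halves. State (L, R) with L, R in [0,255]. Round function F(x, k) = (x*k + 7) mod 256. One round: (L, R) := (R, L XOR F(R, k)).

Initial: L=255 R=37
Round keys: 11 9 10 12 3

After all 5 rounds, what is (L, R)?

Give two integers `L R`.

Answer: 242 229

Derivation:
Round 1 (k=11): L=37 R=97
Round 2 (k=9): L=97 R=85
Round 3 (k=10): L=85 R=56
Round 4 (k=12): L=56 R=242
Round 5 (k=3): L=242 R=229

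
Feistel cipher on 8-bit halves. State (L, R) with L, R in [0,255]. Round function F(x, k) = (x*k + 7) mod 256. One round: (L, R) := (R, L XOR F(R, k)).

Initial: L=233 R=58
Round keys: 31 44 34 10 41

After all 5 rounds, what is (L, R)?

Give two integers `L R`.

Answer: 116 190

Derivation:
Round 1 (k=31): L=58 R=228
Round 2 (k=44): L=228 R=13
Round 3 (k=34): L=13 R=37
Round 4 (k=10): L=37 R=116
Round 5 (k=41): L=116 R=190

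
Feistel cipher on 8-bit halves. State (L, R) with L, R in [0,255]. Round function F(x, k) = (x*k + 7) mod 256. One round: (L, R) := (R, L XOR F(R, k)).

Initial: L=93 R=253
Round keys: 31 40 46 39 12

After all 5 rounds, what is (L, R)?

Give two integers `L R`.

Round 1 (k=31): L=253 R=247
Round 2 (k=40): L=247 R=98
Round 3 (k=46): L=98 R=84
Round 4 (k=39): L=84 R=177
Round 5 (k=12): L=177 R=7

Answer: 177 7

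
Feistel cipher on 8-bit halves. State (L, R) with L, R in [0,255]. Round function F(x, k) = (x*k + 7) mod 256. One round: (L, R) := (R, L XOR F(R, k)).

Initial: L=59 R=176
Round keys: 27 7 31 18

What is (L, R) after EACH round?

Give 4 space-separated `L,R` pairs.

Answer: 176,172 172,11 11,240 240,236

Derivation:
Round 1 (k=27): L=176 R=172
Round 2 (k=7): L=172 R=11
Round 3 (k=31): L=11 R=240
Round 4 (k=18): L=240 R=236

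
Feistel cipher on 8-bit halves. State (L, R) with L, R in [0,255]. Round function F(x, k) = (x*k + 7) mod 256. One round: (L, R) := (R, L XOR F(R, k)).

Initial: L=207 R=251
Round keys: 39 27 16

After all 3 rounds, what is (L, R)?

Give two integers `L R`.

Round 1 (k=39): L=251 R=139
Round 2 (k=27): L=139 R=75
Round 3 (k=16): L=75 R=60

Answer: 75 60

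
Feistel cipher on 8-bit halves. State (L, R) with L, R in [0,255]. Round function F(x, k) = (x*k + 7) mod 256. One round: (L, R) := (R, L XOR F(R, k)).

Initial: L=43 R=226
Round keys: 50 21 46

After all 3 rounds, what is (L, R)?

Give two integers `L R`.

Round 1 (k=50): L=226 R=0
Round 2 (k=21): L=0 R=229
Round 3 (k=46): L=229 R=45

Answer: 229 45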